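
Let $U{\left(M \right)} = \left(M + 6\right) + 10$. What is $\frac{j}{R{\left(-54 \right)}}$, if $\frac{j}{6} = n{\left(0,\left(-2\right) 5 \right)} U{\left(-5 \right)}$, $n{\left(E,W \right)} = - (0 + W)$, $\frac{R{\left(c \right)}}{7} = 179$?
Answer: $\frac{660}{1253} \approx 0.52674$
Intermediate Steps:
$R{\left(c \right)} = 1253$ ($R{\left(c \right)} = 7 \cdot 179 = 1253$)
$U{\left(M \right)} = 16 + M$ ($U{\left(M \right)} = \left(6 + M\right) + 10 = 16 + M$)
$n{\left(E,W \right)} = - W$
$j = 660$ ($j = 6 - \left(-2\right) 5 \left(16 - 5\right) = 6 \left(-1\right) \left(-10\right) 11 = 6 \cdot 10 \cdot 11 = 6 \cdot 110 = 660$)
$\frac{j}{R{\left(-54 \right)}} = \frac{660}{1253}$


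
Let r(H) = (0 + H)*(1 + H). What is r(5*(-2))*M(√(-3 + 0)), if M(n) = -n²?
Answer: 270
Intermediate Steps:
r(H) = H*(1 + H)
r(5*(-2))*M(√(-3 + 0)) = ((5*(-2))*(1 + 5*(-2)))*(-(√(-3 + 0))²) = (-10*(1 - 10))*(-(√(-3))²) = (-10*(-9))*(-(I*√3)²) = 90*(-1*(-3)) = 90*3 = 270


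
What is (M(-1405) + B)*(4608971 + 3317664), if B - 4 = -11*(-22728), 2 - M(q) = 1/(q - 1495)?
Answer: 1149426440861527/580 ≈ 1.9818e+12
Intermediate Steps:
M(q) = 2 - 1/(-1495 + q) (M(q) = 2 - 1/(q - 1495) = 2 - 1/(-1495 + q))
B = 250012 (B = 4 - 11*(-22728) = 4 + 250008 = 250012)
(M(-1405) + B)*(4608971 + 3317664) = ((-2991 + 2*(-1405))/(-1495 - 1405) + 250012)*(4608971 + 3317664) = ((-2991 - 2810)/(-2900) + 250012)*7926635 = (-1/2900*(-5801) + 250012)*7926635 = (5801/2900 + 250012)*7926635 = (725040601/2900)*7926635 = 1149426440861527/580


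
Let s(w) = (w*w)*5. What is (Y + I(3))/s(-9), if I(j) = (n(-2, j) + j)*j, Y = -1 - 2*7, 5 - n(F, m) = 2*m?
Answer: -1/45 ≈ -0.022222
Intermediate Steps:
n(F, m) = 5 - 2*m
s(w) = 5*w**2 (s(w) = w**2*5 = 5*w**2)
Y = -15 (Y = -1 - 14 = -15)
I(j) = j*(5 - j) (I(j) = ((5 - 2*j) + j)*j = (5 - j)*j = j*(5 - j))
(Y + I(3))/s(-9) = (-15 + 3*(5 - 1*3))/((5*(-9)**2)) = (-15 + 3*(5 - 3))/((5*81)) = (-15 + 3*2)/405 = (-15 + 6)/405 = (1/405)*(-9) = -1/45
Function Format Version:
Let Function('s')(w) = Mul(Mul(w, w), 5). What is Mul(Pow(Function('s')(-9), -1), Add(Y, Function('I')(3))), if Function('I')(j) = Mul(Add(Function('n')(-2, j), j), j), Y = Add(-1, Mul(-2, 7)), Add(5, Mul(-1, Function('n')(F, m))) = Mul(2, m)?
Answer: Rational(-1, 45) ≈ -0.022222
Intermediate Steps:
Function('n')(F, m) = Add(5, Mul(-2, m)) (Function('n')(F, m) = Add(5, Mul(-1, Mul(2, m))) = Add(5, Mul(-2, m)))
Function('s')(w) = Mul(5, Pow(w, 2)) (Function('s')(w) = Mul(Pow(w, 2), 5) = Mul(5, Pow(w, 2)))
Y = -15 (Y = Add(-1, -14) = -15)
Function('I')(j) = Mul(j, Add(5, Mul(-1, j))) (Function('I')(j) = Mul(Add(Add(5, Mul(-2, j)), j), j) = Mul(Add(5, Mul(-1, j)), j) = Mul(j, Add(5, Mul(-1, j))))
Mul(Pow(Function('s')(-9), -1), Add(Y, Function('I')(3))) = Mul(Pow(Mul(5, Pow(-9, 2)), -1), Add(-15, Mul(3, Add(5, Mul(-1, 3))))) = Mul(Pow(Mul(5, 81), -1), Add(-15, Mul(3, Add(5, -3)))) = Mul(Pow(405, -1), Add(-15, Mul(3, 2))) = Mul(Rational(1, 405), Add(-15, 6)) = Mul(Rational(1, 405), -9) = Rational(-1, 45)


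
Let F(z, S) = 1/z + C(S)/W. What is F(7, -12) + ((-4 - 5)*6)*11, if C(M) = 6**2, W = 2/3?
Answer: -3779/7 ≈ -539.86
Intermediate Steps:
W = 2/3 (W = 2*(1/3) = 2/3 ≈ 0.66667)
C(M) = 36
F(z, S) = 54 + 1/z (F(z, S) = 1/z + 36/(2/3) = 1/z + 36*(3/2) = 1/z + 54 = 54 + 1/z)
F(7, -12) + ((-4 - 5)*6)*11 = (54 + 1/7) + ((-4 - 5)*6)*11 = (54 + 1/7) - 9*6*11 = 379/7 - 54*11 = 379/7 - 594 = -3779/7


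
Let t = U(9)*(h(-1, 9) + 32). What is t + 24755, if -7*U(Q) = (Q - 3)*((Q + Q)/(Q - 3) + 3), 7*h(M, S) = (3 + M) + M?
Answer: 1204895/49 ≈ 24590.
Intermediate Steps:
h(M, S) = 3/7 + 2*M/7 (h(M, S) = ((3 + M) + M)/7 = (3 + 2*M)/7 = 3/7 + 2*M/7)
U(Q) = -(-3 + Q)*(3 + 2*Q/(-3 + Q))/7 (U(Q) = -(Q - 3)*((Q + Q)/(Q - 3) + 3)/7 = -(-3 + Q)*((2*Q)/(-3 + Q) + 3)/7 = -(-3 + Q)*(2*Q/(-3 + Q) + 3)/7 = -(-3 + Q)*(3 + 2*Q/(-3 + Q))/7)
t = -8100/49 (t = (9/7 - 5/7*9)*((3/7 + (2/7)*(-1)) + 32) = (9/7 - 45/7)*((3/7 - 2/7) + 32) = -36*(1/7 + 32)/7 = -36/7*225/7 = -8100/49 ≈ -165.31)
t + 24755 = -8100/49 + 24755 = 1204895/49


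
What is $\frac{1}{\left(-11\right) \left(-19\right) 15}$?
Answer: $\frac{1}{3135} \approx 0.00031898$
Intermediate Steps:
$\frac{1}{\left(-11\right) \left(-19\right) 15} = \frac{1}{209 \cdot 15} = \frac{1}{3135}$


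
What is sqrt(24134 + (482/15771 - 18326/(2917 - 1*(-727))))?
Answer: sqrt(19922991913966380918)/28734762 ≈ 155.34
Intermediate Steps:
sqrt(24134 + (482/15771 - 18326/(2917 - 1*(-727)))) = sqrt(24134 + (482*(1/15771) - 18326/(2917 + 727))) = sqrt(24134 + (482/15771 - 18326/3644)) = sqrt(24134 + (482/15771 - 18326*1/3644)) = sqrt(24134 + (482/15771 - 9163/1822)) = sqrt(24134 - 143631469/28734762) = sqrt(693341114639/28734762) = sqrt(19922991913966380918)/28734762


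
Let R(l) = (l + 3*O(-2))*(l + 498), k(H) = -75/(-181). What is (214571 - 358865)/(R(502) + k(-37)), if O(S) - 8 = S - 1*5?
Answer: -26117214/91405075 ≈ -0.28573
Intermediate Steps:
k(H) = 75/181 (k(H) = -75*(-1/181) = 75/181)
O(S) = 3 + S (O(S) = 8 + (S - 1*5) = 8 + (S - 5) = 8 + (-5 + S) = 3 + S)
R(l) = (3 + l)*(498 + l) (R(l) = (l + 3*(3 - 2))*(l + 498) = (l + 3*1)*(498 + l) = (l + 3)*(498 + l) = (3 + l)*(498 + l))
(214571 - 358865)/(R(502) + k(-37)) = (214571 - 358865)/((1494 + 502**2 + 501*502) + 75/181) = -144294/((1494 + 252004 + 251502) + 75/181) = -144294/(505000 + 75/181) = -144294/91405075/181 = -144294*181/91405075 = -26117214/91405075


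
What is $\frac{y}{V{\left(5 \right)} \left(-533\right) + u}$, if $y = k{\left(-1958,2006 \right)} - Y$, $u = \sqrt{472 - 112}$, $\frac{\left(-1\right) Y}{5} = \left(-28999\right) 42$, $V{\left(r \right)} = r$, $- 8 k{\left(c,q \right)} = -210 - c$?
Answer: $\frac{6491949061}{2840746} + \frac{36540051 \sqrt{10}}{7101865} \approx 2301.6$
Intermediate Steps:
$k{\left(c,q \right)} = \frac{105}{4} + \frac{c}{8}$ ($k{\left(c,q \right)} = - \frac{-210 - c}{8} = \frac{105}{4} + \frac{c}{8}$)
$Y = 6089790$ ($Y = - 5 \left(\left(-28999\right) 42\right) = \left(-5\right) \left(-1217958\right) = 6089790$)
$u = 6 \sqrt{10}$ ($u = \sqrt{360} = 6 \sqrt{10} \approx 18.974$)
$y = - \frac{12180017}{2}$ ($y = \left(\frac{105}{4} + \frac{1}{8} \left(-1958\right)\right) - 6089790 = \left(\frac{105}{4} - \frac{979}{4}\right) - 6089790 = - \frac{437}{2} - 6089790 = - \frac{12180017}{2} \approx -6.09 \cdot 10^{6}$)
$\frac{y}{V{\left(5 \right)} \left(-533\right) + u} = - \frac{12180017}{2 \left(5 \left(-533\right) + 6 \sqrt{10}\right)} = - \frac{12180017}{2 \left(-2665 + 6 \sqrt{10}\right)}$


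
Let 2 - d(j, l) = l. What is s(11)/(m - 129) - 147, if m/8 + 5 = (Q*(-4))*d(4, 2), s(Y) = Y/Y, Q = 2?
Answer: -24844/169 ≈ -147.01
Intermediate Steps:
d(j, l) = 2 - l
s(Y) = 1
m = -40 (m = -40 + 8*((2*(-4))*(2 - 1*2)) = -40 + 8*(-8*(2 - 2)) = -40 + 8*(-8*0) = -40 + 8*0 = -40 + 0 = -40)
s(11)/(m - 129) - 147 = 1/(-40 - 129) - 147 = 1/(-169) - 147 = -1/169*1 - 147 = -1/169 - 147 = -24844/169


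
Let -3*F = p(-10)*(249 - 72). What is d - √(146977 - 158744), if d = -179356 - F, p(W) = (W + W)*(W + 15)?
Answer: -185256 - 41*I*√7 ≈ -1.8526e+5 - 108.48*I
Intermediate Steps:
p(W) = 2*W*(15 + W) (p(W) = (2*W)*(15 + W) = 2*W*(15 + W))
F = 5900 (F = -2*(-10)*(15 - 10)*(249 - 72)/3 = -2*(-10)*5*177/3 = -(-100)*177/3 = -⅓*(-17700) = 5900)
d = -185256 (d = -179356 - 1*5900 = -179356 - 5900 = -185256)
d - √(146977 - 158744) = -185256 - √(146977 - 158744) = -185256 - √(-11767) = -185256 - 41*I*√7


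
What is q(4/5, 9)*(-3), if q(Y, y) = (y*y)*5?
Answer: -1215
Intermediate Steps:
q(Y, y) = 5*y² (q(Y, y) = y²*5 = 5*y²)
q(4/5, 9)*(-3) = (5*9²)*(-3) = (5*81)*(-3) = 405*(-3) = -1215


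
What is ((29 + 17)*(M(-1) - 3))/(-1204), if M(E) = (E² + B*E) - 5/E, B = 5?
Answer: 23/301 ≈ 0.076412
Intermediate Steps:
M(E) = E² - 5/E + 5*E (M(E) = (E² + 5*E) - 5/E = E² - 5/E + 5*E)
((29 + 17)*(M(-1) - 3))/(-1204) = ((29 + 17)*((-5 + (-1)²*(5 - 1))/(-1) - 3))/(-1204) = (46*(-(-5 + 1*4) - 3))*(-1/1204) = (46*(-(-5 + 4) - 3))*(-1/1204) = (46*(-1*(-1) - 3))*(-1/1204) = (46*(1 - 3))*(-1/1204) = (46*(-2))*(-1/1204) = -92*(-1/1204) = 23/301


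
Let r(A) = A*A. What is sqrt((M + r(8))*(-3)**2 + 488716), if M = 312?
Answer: 10*sqrt(4921) ≈ 701.50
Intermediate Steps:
r(A) = A**2
sqrt((M + r(8))*(-3)**2 + 488716) = sqrt((312 + 8**2)*(-3)**2 + 488716) = sqrt((312 + 64)*9 + 488716) = sqrt(376*9 + 488716) = sqrt(3384 + 488716) = sqrt(492100) = 10*sqrt(4921)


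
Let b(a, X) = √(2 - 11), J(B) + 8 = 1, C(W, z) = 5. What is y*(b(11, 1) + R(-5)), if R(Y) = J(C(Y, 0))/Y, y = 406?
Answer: 2842/5 + 1218*I ≈ 568.4 + 1218.0*I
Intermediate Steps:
J(B) = -7 (J(B) = -8 + 1 = -7)
b(a, X) = 3*I (b(a, X) = √(-9) = 3*I)
R(Y) = -7/Y
y*(b(11, 1) + R(-5)) = 406*(3*I - 7/(-5)) = 406*(3*I - 7*(-⅕)) = 406*(3*I + 7/5) = 406*(7/5 + 3*I) = 2842/5 + 1218*I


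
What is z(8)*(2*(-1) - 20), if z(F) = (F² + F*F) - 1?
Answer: -2794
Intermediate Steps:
z(F) = -1 + 2*F² (z(F) = (F² + F²) - 1 = 2*F² - 1 = -1 + 2*F²)
z(8)*(2*(-1) - 20) = (-1 + 2*8²)*(2*(-1) - 20) = (-1 + 2*64)*(-2 - 20) = (-1 + 128)*(-22) = 127*(-22) = -2794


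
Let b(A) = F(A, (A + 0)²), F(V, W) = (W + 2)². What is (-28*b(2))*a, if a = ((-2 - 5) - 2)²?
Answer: -81648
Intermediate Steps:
F(V, W) = (2 + W)²
b(A) = (2 + A²)² (b(A) = (2 + (A + 0)²)² = (2 + A²)²)
a = 81 (a = (-7 - 2)² = (-9)² = 81)
(-28*b(2))*a = -28*(2 + 2²)²*81 = -28*(2 + 4)²*81 = -28*6²*81 = -28*36*81 = -1008*81 = -81648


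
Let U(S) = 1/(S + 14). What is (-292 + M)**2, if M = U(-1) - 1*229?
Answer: 45859984/169 ≈ 2.7136e+5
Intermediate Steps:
U(S) = 1/(14 + S)
M = -2976/13 (M = 1/(14 - 1) - 1*229 = 1/13 - 229 = -2976/13 ≈ -228.92)
(-292 + M)**2 = (-292 - 2976/13)**2 = (-6772/13)**2 = 45859984/169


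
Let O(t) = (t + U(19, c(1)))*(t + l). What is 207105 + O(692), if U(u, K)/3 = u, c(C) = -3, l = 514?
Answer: 1110399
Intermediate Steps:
U(u, K) = 3*u
O(t) = (57 + t)*(514 + t) (O(t) = (t + 3*19)*(t + 514) = (t + 57)*(514 + t) = (57 + t)*(514 + t))
207105 + O(692) = 207105 + (29298 + 692**2 + 571*692) = 207105 + (29298 + 478864 + 395132) = 207105 + 903294 = 1110399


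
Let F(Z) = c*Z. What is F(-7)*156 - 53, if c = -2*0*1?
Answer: -53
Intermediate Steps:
c = 0 (c = 0*1 = 0)
F(Z) = 0 (F(Z) = 0*Z = 0)
F(-7)*156 - 53 = 0*156 - 53 = 0 - 53 = -53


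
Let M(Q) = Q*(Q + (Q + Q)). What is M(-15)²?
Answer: 455625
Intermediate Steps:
M(Q) = 3*Q² (M(Q) = Q*(Q + 2*Q) = Q*(3*Q) = 3*Q²)
M(-15)² = (3*(-15)²)² = (3*225)² = 675² = 455625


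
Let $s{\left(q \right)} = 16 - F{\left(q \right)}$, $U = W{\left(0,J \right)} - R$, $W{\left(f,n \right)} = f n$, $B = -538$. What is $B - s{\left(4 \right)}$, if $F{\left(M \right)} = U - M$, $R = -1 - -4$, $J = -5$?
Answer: $-561$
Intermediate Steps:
$R = 3$ ($R = -1 + 4 = 3$)
$U = -3$ ($U = 0 \left(-5\right) - 3 = 0 - 3 = -3$)
$F{\left(M \right)} = -3 - M$
$s{\left(q \right)} = 19 + q$ ($s{\left(q \right)} = 16 - \left(-3 - q\right) = 16 + \left(3 + q\right) = 19 + q$)
$B - s{\left(4 \right)} = -538 - \left(19 + 4\right) = -538 - 23 = -561$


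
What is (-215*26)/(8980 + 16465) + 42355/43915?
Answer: 33289525/44696687 ≈ 0.74479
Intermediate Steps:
(-215*26)/(8980 + 16465) + 42355/43915 = -5590/25445 + 42355*(1/43915) = -5590*1/25445 + 8471/8783 = -1118/5089 + 8471/8783 = 33289525/44696687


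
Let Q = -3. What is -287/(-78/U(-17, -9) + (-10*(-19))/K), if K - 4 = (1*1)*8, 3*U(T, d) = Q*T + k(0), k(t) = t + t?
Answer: -29274/1147 ≈ -25.522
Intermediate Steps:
k(t) = 2*t
U(T, d) = -T (U(T, d) = (-3*T + 2*0)/3 = (-3*T + 0)/3 = (-3*T)/3 = -T)
K = 12 (K = 4 + (1*1)*8 = 4 + 1*8 = 4 + 8 = 12)
-287/(-78/U(-17, -9) + (-10*(-19))/K) = -287/(-78/((-1*(-17))) - 10*(-19)/12) = -287/(-78/17 + 190*(1/12)) = -287/(-78*1/17 + 95/6) = -287/(-78/17 + 95/6) = -287/1147/102 = -287*102/1147 = -29274/1147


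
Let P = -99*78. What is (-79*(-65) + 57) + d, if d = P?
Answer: -2530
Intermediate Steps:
P = -7722
d = -7722
(-79*(-65) + 57) + d = (-79*(-65) + 57) - 7722 = (5135 + 57) - 7722 = 5192 - 7722 = -2530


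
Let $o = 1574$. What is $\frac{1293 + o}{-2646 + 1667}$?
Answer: $- \frac{2867}{979} \approx -2.9285$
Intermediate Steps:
$\frac{1293 + o}{-2646 + 1667} = \frac{1293 + 1574}{-2646 + 1667} = \frac{2867}{-979} = 2867 \left(- \frac{1}{979}\right) = - \frac{2867}{979}$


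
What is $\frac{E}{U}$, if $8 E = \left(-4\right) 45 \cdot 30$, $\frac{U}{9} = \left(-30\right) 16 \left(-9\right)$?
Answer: $- \frac{5}{288} \approx -0.017361$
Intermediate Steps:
$U = 38880$ ($U = 9 \left(-30\right) 16 \left(-9\right) = 9 \left(\left(-480\right) \left(-9\right)\right) = 9 \cdot 4320 = 38880$)
$E = -675$ ($E = \frac{\left(-4\right) 45 \cdot 30}{8} = \frac{\left(-180\right) 30}{8} = \frac{1}{8} \left(-5400\right) = -675$)
$\frac{E}{U} = - \frac{675}{38880} = \left(-675\right) \frac{1}{38880} = - \frac{5}{288}$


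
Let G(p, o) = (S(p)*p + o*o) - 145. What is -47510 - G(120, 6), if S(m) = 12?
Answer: -48841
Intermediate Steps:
G(p, o) = -145 + o² + 12*p (G(p, o) = (12*p + o*o) - 145 = (12*p + o²) - 145 = (o² + 12*p) - 145 = -145 + o² + 12*p)
-47510 - G(120, 6) = -47510 - (-145 + 6² + 12*120) = -47510 - (-145 + 36 + 1440) = -47510 - 1*1331 = -47510 - 1331 = -48841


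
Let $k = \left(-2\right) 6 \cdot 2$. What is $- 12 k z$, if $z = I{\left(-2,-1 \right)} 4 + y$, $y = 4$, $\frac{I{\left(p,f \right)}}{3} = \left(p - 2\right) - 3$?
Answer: $-23040$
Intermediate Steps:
$I{\left(p,f \right)} = -15 + 3 p$ ($I{\left(p,f \right)} = 3 \left(\left(p - 2\right) - 3\right) = 3 \left(\left(-2 + p\right) - 3\right) = 3 \left(-5 + p\right) = -15 + 3 p$)
$z = -80$ ($z = \left(-15 + 3 \left(-2\right)\right) 4 + 4 = \left(-15 - 6\right) 4 + 4 = \left(-21\right) 4 + 4 = -84 + 4 = -80$)
$k = -24$ ($k = \left(-12\right) 2 = -24$)
$- 12 k z = \left(-12\right) \left(-24\right) \left(-80\right) = 288 \left(-80\right) = -23040$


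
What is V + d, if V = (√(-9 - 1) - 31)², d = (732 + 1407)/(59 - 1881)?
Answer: 1730583/1822 - 62*I*√10 ≈ 949.83 - 196.06*I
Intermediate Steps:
d = -2139/1822 (d = 2139/(-1822) = 2139*(-1/1822) = -2139/1822 ≈ -1.1740)
V = (-31 + I*√10)² (V = (√(-10) - 31)² = (I*√10 - 31)² = (-31 + I*√10)² ≈ 951.0 - 196.06*I)
V + d = (31 - I*√10)² - 2139/1822 = -2139/1822 + (31 - I*√10)²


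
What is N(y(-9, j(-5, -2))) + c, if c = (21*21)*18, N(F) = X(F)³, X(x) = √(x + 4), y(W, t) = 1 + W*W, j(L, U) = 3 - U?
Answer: 7938 + 86*√86 ≈ 8735.5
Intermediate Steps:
y(W, t) = 1 + W²
X(x) = √(4 + x)
N(F) = (4 + F)^(3/2) (N(F) = (√(4 + F))³ = (4 + F)^(3/2))
c = 7938 (c = 441*18 = 7938)
N(y(-9, j(-5, -2))) + c = (4 + (1 + (-9)²))^(3/2) + 7938 = (4 + (1 + 81))^(3/2) + 7938 = (4 + 82)^(3/2) + 7938 = 86^(3/2) + 7938 = 86*√86 + 7938 = 7938 + 86*√86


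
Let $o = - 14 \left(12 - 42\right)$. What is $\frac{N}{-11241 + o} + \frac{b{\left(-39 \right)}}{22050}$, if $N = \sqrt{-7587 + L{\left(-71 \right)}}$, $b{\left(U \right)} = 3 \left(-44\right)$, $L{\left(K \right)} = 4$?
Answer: $- \frac{22}{3675} - \frac{i \sqrt{7583}}{10821} \approx -0.0059864 - 0.0080474 i$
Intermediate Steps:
$o = 420$ ($o = \left(-14\right) \left(-30\right) = 420$)
$b{\left(U \right)} = -132$
$N = i \sqrt{7583}$ ($N = \sqrt{-7587 + 4} = \sqrt{-7583} = i \sqrt{7583} \approx 87.08 i$)
$\frac{N}{-11241 + o} + \frac{b{\left(-39 \right)}}{22050} = \frac{i \sqrt{7583}}{-11241 + 420} - \frac{132}{22050} = \frac{i \sqrt{7583}}{-10821} - \frac{22}{3675} = i \sqrt{7583} \left(- \frac{1}{10821}\right) - \frac{22}{3675} = - \frac{i \sqrt{7583}}{10821} - \frac{22}{3675} = - \frac{22}{3675} - \frac{i \sqrt{7583}}{10821}$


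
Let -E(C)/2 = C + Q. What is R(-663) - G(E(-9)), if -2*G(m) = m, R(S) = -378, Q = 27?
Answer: -396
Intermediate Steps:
E(C) = -54 - 2*C (E(C) = -2*(C + 27) = -2*(27 + C) = -54 - 2*C)
G(m) = -m/2
R(-663) - G(E(-9)) = -378 - (-1)*(-54 - 2*(-9))/2 = -378 - (-1)*(-54 + 18)/2 = -378 - (-1)*(-36)/2 = -378 - 1*18 = -378 - 18 = -396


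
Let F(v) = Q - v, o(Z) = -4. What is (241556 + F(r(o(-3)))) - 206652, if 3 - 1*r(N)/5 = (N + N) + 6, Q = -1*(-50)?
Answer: 34929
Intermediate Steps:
Q = 50
r(N) = -15 - 10*N (r(N) = 15 - 5*((N + N) + 6) = 15 - 5*(2*N + 6) = 15 - 5*(6 + 2*N) = 15 + (-30 - 10*N) = -15 - 10*N)
F(v) = 50 - v
(241556 + F(r(o(-3)))) - 206652 = (241556 + (50 - (-15 - 10*(-4)))) - 206652 = (241556 + (50 - (-15 + 40))) - 206652 = (241556 + (50 - 1*25)) - 206652 = (241556 + (50 - 25)) - 206652 = (241556 + 25) - 206652 = 241581 - 206652 = 34929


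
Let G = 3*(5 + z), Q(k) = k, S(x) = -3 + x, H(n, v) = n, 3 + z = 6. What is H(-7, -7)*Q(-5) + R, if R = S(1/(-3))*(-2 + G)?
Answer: -115/3 ≈ -38.333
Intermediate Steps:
z = 3 (z = -3 + 6 = 3)
G = 24 (G = 3*(5 + 3) = 3*8 = 24)
R = -220/3 (R = (-3 + 1/(-3))*(-2 + 24) = (-3 - ⅓)*22 = -10/3*22 = -220/3 ≈ -73.333)
H(-7, -7)*Q(-5) + R = -7*(-5) - 220/3 = 35 - 220/3 = -115/3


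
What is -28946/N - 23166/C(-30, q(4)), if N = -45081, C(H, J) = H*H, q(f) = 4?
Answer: -56571947/2254050 ≈ -25.098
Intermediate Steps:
C(H, J) = H²
-28946/N - 23166/C(-30, q(4)) = -28946/(-45081) - 23166/((-30)²) = -28946*(-1/45081) - 23166/900 = 28946/45081 - 23166*1/900 = 28946/45081 - 1287/50 = -56571947/2254050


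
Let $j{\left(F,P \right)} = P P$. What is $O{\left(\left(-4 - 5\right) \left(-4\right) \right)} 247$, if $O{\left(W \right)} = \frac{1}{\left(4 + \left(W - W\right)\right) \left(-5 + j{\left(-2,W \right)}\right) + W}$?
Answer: $\frac{19}{400} \approx 0.0475$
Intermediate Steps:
$j{\left(F,P \right)} = P^{2}$
$O{\left(W \right)} = \frac{1}{-20 + W + 4 W^{2}}$ ($O{\left(W \right)} = \frac{1}{\left(4 + \left(W - W\right)\right) \left(-5 + W^{2}\right) + W} = \frac{1}{\left(4 + 0\right) \left(-5 + W^{2}\right) + W} = \frac{1}{4 \left(-5 + W^{2}\right) + W} = \frac{1}{\left(-20 + 4 W^{2}\right) + W} = \frac{1}{-20 + W + 4 W^{2}}$)
$O{\left(\left(-4 - 5\right) \left(-4\right) \right)} 247 = \frac{1}{-20 + \left(-4 - 5\right) \left(-4\right) + 4 \left(\left(-4 - 5\right) \left(-4\right)\right)^{2}} \cdot 247 = \frac{1}{-20 - -36 + 4 \left(\left(-9\right) \left(-4\right)\right)^{2}} \cdot 247 = \frac{1}{-20 + 36 + 4 \cdot 36^{2}} \cdot 247 = \frac{1}{-20 + 36 + 4 \cdot 1296} \cdot 247 = \frac{1}{-20 + 36 + 5184} \cdot 247 = \frac{1}{5200} \cdot 247 = \frac{19}{400}$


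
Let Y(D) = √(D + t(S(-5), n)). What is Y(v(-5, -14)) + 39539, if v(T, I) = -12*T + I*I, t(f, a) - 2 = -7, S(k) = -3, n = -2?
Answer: 39539 + √251 ≈ 39555.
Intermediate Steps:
t(f, a) = -5 (t(f, a) = 2 - 7 = -5)
v(T, I) = I² - 12*T (v(T, I) = -12*T + I² = I² - 12*T)
Y(D) = √(-5 + D) (Y(D) = √(D - 5) = √(-5 + D))
Y(v(-5, -14)) + 39539 = √(-5 + ((-14)² - 12*(-5))) + 39539 = √(-5 + (196 + 60)) + 39539 = √(-5 + 256) + 39539 = √251 + 39539 = 39539 + √251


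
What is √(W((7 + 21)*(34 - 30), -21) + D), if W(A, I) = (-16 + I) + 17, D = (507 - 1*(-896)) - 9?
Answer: √1374 ≈ 37.068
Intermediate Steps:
D = 1394 (D = (507 + 896) - 9 = 1403 - 9 = 1394)
W(A, I) = 1 + I
√(W((7 + 21)*(34 - 30), -21) + D) = √((1 - 21) + 1394) = √(-20 + 1394) = √1374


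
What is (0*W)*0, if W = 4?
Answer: 0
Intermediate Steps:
(0*W)*0 = (0*4)*0 = 0*0 = 0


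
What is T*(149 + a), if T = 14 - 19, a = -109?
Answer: -200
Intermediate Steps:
T = -5
T*(149 + a) = -5*(149 - 109) = -5*40 = -200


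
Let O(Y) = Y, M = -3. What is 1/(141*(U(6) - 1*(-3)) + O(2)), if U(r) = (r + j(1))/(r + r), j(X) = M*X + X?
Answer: 1/472 ≈ 0.0021186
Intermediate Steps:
j(X) = -2*X (j(X) = -3*X + X = -2*X)
U(r) = (-2 + r)/(2*r) (U(r) = (r - 2*1)/(r + r) = (r - 2)/((2*r)) = (-2 + r)*(1/(2*r)) = (-2 + r)/(2*r))
1/(141*(U(6) - 1*(-3)) + O(2)) = 1/(141*((1/2)*(-2 + 6)/6 - 1*(-3)) + 2) = 1/(141*((1/2)*(1/6)*4 + 3) + 2) = 1/(141*(1/3 + 3) + 2) = 1/(141*(10/3) + 2) = 1/(470 + 2) = 1/472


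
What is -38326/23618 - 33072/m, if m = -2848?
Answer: 20998189/2102002 ≈ 9.9896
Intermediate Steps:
-38326/23618 - 33072/m = -38326/23618 - 33072/(-2848) = -38326*1/23618 - 33072*(-1/2848) = -19163/11809 + 2067/178 = 20998189/2102002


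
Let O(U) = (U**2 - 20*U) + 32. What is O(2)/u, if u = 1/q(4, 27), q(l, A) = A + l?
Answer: -124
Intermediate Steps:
O(U) = 32 + U**2 - 20*U
u = 1/31 (u = 1/(27 + 4) = 1/31 ≈ 0.032258)
O(2)/u = (32 + 2**2 - 20*2)/(1/31) = (32 + 4 - 40)*31 = -4*31 = -124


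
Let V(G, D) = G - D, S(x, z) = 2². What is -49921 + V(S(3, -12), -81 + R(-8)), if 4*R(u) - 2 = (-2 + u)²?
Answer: -99723/2 ≈ -49862.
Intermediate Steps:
S(x, z) = 4
R(u) = ½ + (-2 + u)²/4
-49921 + V(S(3, -12), -81 + R(-8)) = -49921 + (4 - (-81 + (½ + (-2 - 8)²/4))) = -49921 + (4 - (-81 + (½ + (¼)*(-10)²))) = -49921 + (4 - (-81 + (½ + (¼)*100))) = -49921 + (4 - (-81 + (½ + 25))) = -49921 + (4 - (-81 + 51/2)) = -49921 + (4 - 1*(-111/2)) = -49921 + (4 + 111/2) = -49921 + 119/2 = -99723/2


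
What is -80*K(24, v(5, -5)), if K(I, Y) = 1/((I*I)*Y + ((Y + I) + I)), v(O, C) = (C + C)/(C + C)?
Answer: -16/125 ≈ -0.12800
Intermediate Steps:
v(O, C) = 1 (v(O, C) = (2*C)/((2*C)) = (2*C)*(1/(2*C)) = 1)
K(I, Y) = 1/(Y + 2*I + Y*I²) (K(I, Y) = 1/(I²*Y + ((I + Y) + I)) = 1/(Y*I² + (Y + 2*I)) = 1/(Y + 2*I + Y*I²))
-80*K(24, v(5, -5)) = -80/(1 + 2*24 + 1*24²) = -80/(1 + 48 + 1*576) = -80/(1 + 48 + 576) = -80/625 = -80*1/625 = -16/125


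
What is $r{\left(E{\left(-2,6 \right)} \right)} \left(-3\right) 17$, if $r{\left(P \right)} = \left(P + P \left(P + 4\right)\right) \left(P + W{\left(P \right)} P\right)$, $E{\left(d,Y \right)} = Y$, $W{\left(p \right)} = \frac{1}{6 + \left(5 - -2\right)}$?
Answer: $- \frac{282744}{13} \approx -21750.0$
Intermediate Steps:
$W{\left(p \right)} = \frac{1}{13}$ ($W{\left(p \right)} = \frac{1}{6 + \left(5 + 2\right)} = \frac{1}{6 + 7} = \frac{1}{13}$)
$r{\left(P \right)} = \frac{14 P \left(P + P \left(4 + P\right)\right)}{13}$ ($r{\left(P \right)} = \left(P + P \left(P + 4\right)\right) \left(P + \frac{P}{13}\right) = \left(P + P \left(4 + P\right)\right) \frac{14 P}{13} = \frac{14 P \left(P + P \left(4 + P\right)\right)}{13}$)
$r{\left(E{\left(-2,6 \right)} \right)} \left(-3\right) 17 = \frac{14 \cdot 6^{2} \left(5 + 6\right)}{13} \left(-3\right) 17 = \frac{14}{13} \cdot 36 \cdot 11 \left(-3\right) 17 = \frac{5544}{13} \left(-3\right) 17 = \left(- \frac{16632}{13}\right) 17 = - \frac{282744}{13}$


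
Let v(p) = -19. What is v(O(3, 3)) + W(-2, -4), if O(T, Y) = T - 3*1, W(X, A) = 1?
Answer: -18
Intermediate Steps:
O(T, Y) = -3 + T (O(T, Y) = T - 3 = -3 + T)
v(O(3, 3)) + W(-2, -4) = -19 + 1 = -18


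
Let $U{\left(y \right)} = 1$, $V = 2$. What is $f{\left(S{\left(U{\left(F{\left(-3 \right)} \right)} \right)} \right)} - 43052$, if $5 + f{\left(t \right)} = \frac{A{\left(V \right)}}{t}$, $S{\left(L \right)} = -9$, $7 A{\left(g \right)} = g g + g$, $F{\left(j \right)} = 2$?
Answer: $- \frac{904199}{21} \approx -43057.0$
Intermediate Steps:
$A{\left(g \right)} = \frac{g}{7} + \frac{g^{2}}{7}$ ($A{\left(g \right)} = \frac{g g + g}{7} = \frac{g^{2} + g}{7} = \frac{g + g^{2}}{7} = \frac{g}{7} + \frac{g^{2}}{7}$)
$f{\left(t \right)} = -5 + \frac{6}{7 t}$ ($f{\left(t \right)} = -5 + \frac{\frac{1}{7} \cdot 2 \left(1 + 2\right)}{t} = -5 + \frac{\frac{1}{7} \cdot 2 \cdot 3}{t} = -5 + \frac{6}{7 t}$)
$f{\left(S{\left(U{\left(F{\left(-3 \right)} \right)} \right)} \right)} - 43052 = \left(-5 + \frac{6}{7 \left(-9\right)}\right) - 43052 = \left(-5 + \frac{6}{7} \left(- \frac{1}{9}\right)\right) - 43052 = \left(-5 - \frac{2}{21}\right) - 43052 = - \frac{107}{21} - 43052 = - \frac{904199}{21}$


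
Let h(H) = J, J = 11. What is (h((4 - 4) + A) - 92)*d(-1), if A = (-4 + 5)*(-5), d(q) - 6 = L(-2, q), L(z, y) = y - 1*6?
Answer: 81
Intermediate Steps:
L(z, y) = -6 + y (L(z, y) = y - 6 = -6 + y)
d(q) = q (d(q) = 6 + (-6 + q) = q)
A = -5 (A = 1*(-5) = -5)
h(H) = 11
(h((4 - 4) + A) - 92)*d(-1) = (11 - 92)*(-1) = -81*(-1) = 81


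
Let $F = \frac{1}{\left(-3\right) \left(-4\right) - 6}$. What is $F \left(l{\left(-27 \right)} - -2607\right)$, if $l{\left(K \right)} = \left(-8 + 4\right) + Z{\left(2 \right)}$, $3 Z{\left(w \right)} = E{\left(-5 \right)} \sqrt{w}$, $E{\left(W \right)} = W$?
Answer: $\frac{2603}{6} - \frac{5 \sqrt{2}}{18} \approx 433.44$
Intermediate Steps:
$Z{\left(w \right)} = - \frac{5 \sqrt{w}}{3}$ ($Z{\left(w \right)} = \frac{\left(-5\right) \sqrt{w}}{3} = - \frac{5 \sqrt{w}}{3}$)
$l{\left(K \right)} = -4 - \frac{5 \sqrt{2}}{3}$ ($l{\left(K \right)} = \left(-8 + 4\right) - \frac{5 \sqrt{2}}{3} = -4 - \frac{5 \sqrt{2}}{3}$)
$F = \frac{1}{6}$ ($F = \frac{1}{12 - 6} = \frac{1}{6} \approx 0.16667$)
$F \left(l{\left(-27 \right)} - -2607\right) = \frac{\left(-4 - \frac{5 \sqrt{2}}{3}\right) - -2607}{6} = \frac{\left(-4 - \frac{5 \sqrt{2}}{3}\right) + 2607}{6} = \frac{2603 - \frac{5 \sqrt{2}}{3}}{6} = \frac{2603}{6} - \frac{5 \sqrt{2}}{18}$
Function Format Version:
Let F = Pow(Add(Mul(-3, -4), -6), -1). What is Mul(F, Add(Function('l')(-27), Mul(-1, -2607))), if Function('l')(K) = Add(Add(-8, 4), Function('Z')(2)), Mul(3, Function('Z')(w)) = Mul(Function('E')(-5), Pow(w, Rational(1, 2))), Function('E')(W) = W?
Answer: Add(Rational(2603, 6), Mul(Rational(-5, 18), Pow(2, Rational(1, 2)))) ≈ 433.44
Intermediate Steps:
Function('Z')(w) = Mul(Rational(-5, 3), Pow(w, Rational(1, 2))) (Function('Z')(w) = Mul(Rational(1, 3), Mul(-5, Pow(w, Rational(1, 2)))) = Mul(Rational(-5, 3), Pow(w, Rational(1, 2))))
Function('l')(K) = Add(-4, Mul(Rational(-5, 3), Pow(2, Rational(1, 2)))) (Function('l')(K) = Add(Add(-8, 4), Mul(Rational(-5, 3), Pow(2, Rational(1, 2)))) = Add(-4, Mul(Rational(-5, 3), Pow(2, Rational(1, 2)))))
F = Rational(1, 6) (F = Pow(Add(12, -6), -1) = Pow(6, -1) = Rational(1, 6) ≈ 0.16667)
Mul(F, Add(Function('l')(-27), Mul(-1, -2607))) = Mul(Rational(1, 6), Add(Add(-4, Mul(Rational(-5, 3), Pow(2, Rational(1, 2)))), Mul(-1, -2607))) = Mul(Rational(1, 6), Add(Add(-4, Mul(Rational(-5, 3), Pow(2, Rational(1, 2)))), 2607)) = Mul(Rational(1, 6), Add(2603, Mul(Rational(-5, 3), Pow(2, Rational(1, 2))))) = Add(Rational(2603, 6), Mul(Rational(-5, 18), Pow(2, Rational(1, 2))))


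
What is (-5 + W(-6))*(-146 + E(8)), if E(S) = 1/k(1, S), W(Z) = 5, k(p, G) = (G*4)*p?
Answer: 0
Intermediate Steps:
k(p, G) = 4*G*p (k(p, G) = (4*G)*p = 4*G*p)
E(S) = 1/(4*S) (E(S) = 1/(4*S*1) = 1/(4*S))
(-5 + W(-6))*(-146 + E(8)) = (-5 + 5)*(-146 + (1/4)/8) = 0*(-146 + (1/4)*(1/8)) = 0*(-146 + 1/32) = 0*(-4671/32) = 0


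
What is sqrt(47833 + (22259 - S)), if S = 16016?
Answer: 2*sqrt(13519) ≈ 232.54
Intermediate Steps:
sqrt(47833 + (22259 - S)) = sqrt(47833 + (22259 - 1*16016)) = sqrt(47833 + (22259 - 16016)) = sqrt(47833 + 6243) = sqrt(54076) = 2*sqrt(13519)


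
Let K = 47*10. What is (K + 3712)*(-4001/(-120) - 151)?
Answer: -9840943/20 ≈ -4.9205e+5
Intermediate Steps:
K = 470
(K + 3712)*(-4001/(-120) - 151) = (470 + 3712)*(-4001/(-120) - 151) = 4182*(-4001*(-1/120) - 151) = 4182*(4001/120 - 151) = 4182*(-14119/120) = -9840943/20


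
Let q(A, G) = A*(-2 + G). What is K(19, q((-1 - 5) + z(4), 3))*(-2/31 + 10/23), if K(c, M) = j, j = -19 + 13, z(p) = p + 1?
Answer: -1584/713 ≈ -2.2216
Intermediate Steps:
z(p) = 1 + p
j = -6
K(c, M) = -6
K(19, q((-1 - 5) + z(4), 3))*(-2/31 + 10/23) = -6*(-2/31 + 10/23) = -6*264/713 = -1584/713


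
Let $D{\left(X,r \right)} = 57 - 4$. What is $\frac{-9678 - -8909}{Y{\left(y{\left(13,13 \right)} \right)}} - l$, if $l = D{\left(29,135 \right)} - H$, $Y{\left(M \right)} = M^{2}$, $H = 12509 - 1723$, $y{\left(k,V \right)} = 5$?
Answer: $\frac{267556}{25} \approx 10702.0$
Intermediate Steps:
$D{\left(X,r \right)} = 53$ ($D{\left(X,r \right)} = 57 - 4 = 53$)
$H = 10786$ ($H = 12509 - 1723 = 10786$)
$l = -10733$ ($l = 53 - 10786 = -10733$)
$\frac{-9678 - -8909}{Y{\left(y{\left(13,13 \right)} \right)}} - l = \frac{-9678 - -8909}{5^{2}} - -10733 = \frac{-9678 + 8909}{25} + 10733 = \left(-769\right) \frac{1}{25} + 10733 = - \frac{769}{25} + 10733 = \frac{267556}{25}$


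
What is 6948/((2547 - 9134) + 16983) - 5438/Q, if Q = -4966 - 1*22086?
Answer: 30561343/35154074 ≈ 0.86935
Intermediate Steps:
Q = -27052 (Q = -4966 - 22086 = -27052)
6948/((2547 - 9134) + 16983) - 5438/Q = 6948/((2547 - 9134) + 16983) - 5438/(-27052) = 6948/(-6587 + 16983) - 5438*(-1/27052) = 6948/10396 + 2719/13526 = 6948*(1/10396) + 2719/13526 = 1737/2599 + 2719/13526 = 30561343/35154074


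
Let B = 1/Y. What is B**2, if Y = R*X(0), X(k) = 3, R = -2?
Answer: 1/36 ≈ 0.027778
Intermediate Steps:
Y = -6 (Y = -2*3 = -6)
B = -1/6 (B = 1/(-6) = -1/6 ≈ -0.16667)
B**2 = (-1/6)**2 = 1/36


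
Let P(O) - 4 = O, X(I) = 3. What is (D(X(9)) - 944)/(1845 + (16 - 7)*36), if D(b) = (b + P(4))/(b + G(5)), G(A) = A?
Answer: -7541/17352 ≈ -0.43459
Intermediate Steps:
P(O) = 4 + O
D(b) = (8 + b)/(5 + b) (D(b) = (b + (4 + 4))/(b + 5) = (b + 8)/(5 + b) = (8 + b)/(5 + b))
(D(X(9)) - 944)/(1845 + (16 - 7)*36) = ((8 + 3)/(5 + 3) - 944)/(1845 + (16 - 7)*36) = (11/8 - 944)/(1845 + 9*36) = ((⅛)*11 - 944)/(1845 + 324) = (11/8 - 944)/2169 = -7541/8*1/2169 = -7541/17352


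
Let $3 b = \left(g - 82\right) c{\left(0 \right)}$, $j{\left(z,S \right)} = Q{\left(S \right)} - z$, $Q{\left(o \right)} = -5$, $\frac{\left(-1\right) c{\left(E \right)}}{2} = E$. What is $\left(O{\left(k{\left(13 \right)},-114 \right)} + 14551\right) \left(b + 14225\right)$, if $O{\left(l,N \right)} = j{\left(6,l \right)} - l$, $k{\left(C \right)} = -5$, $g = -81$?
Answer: $206902625$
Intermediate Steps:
$c{\left(E \right)} = - 2 E$
$j{\left(z,S \right)} = -5 - z$
$b = 0$ ($b = \frac{\left(-81 - 82\right) \left(\left(-2\right) 0\right)}{3} = \frac{\left(-163\right) 0}{3} = \frac{1}{3} \cdot 0 = 0$)
$O{\left(l,N \right)} = -11 - l$ ($O{\left(l,N \right)} = \left(-5 - 6\right) - l = -11 - l$)
$\left(O{\left(k{\left(13 \right)},-114 \right)} + 14551\right) \left(b + 14225\right) = \left(\left(-11 - -5\right) + 14551\right) \left(0 + 14225\right) = \left(\left(-11 + 5\right) + 14551\right) 14225 = \left(-6 + 14551\right) 14225 = 14545 \cdot 14225 = 206902625$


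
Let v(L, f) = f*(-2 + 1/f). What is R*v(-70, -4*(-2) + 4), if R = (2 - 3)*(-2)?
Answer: -46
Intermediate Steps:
v(L, f) = f*(-2 + 1/f)
R = 2 (R = -1*(-2) = 2)
R*v(-70, -4*(-2) + 4) = 2*(1 - 2*(-4*(-2) + 4)) = 2*(1 - 2*(8 + 4)) = 2*(1 - 2*12) = 2*(1 - 24) = 2*(-23) = -46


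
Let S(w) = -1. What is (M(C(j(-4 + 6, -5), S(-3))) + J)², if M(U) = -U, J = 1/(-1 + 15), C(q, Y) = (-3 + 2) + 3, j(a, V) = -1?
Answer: 729/196 ≈ 3.7194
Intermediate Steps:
C(q, Y) = 2 (C(q, Y) = -1 + 3 = 2)
J = 1/14 ≈ 0.071429
(M(C(j(-4 + 6, -5), S(-3))) + J)² = (-1*2 + 1/14)² = (-2 + 1/14)² = (-27/14)² = 729/196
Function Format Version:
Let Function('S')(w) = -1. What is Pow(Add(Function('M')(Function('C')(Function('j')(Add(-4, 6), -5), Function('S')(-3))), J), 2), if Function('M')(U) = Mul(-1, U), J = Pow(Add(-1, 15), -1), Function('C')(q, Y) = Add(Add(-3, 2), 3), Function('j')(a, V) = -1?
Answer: Rational(729, 196) ≈ 3.7194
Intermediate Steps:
Function('C')(q, Y) = 2 (Function('C')(q, Y) = Add(-1, 3) = 2)
J = Rational(1, 14) (J = Pow(14, -1) = Rational(1, 14) ≈ 0.071429)
Pow(Add(Function('M')(Function('C')(Function('j')(Add(-4, 6), -5), Function('S')(-3))), J), 2) = Pow(Add(Mul(-1, 2), Rational(1, 14)), 2) = Pow(Add(-2, Rational(1, 14)), 2) = Pow(Rational(-27, 14), 2) = Rational(729, 196)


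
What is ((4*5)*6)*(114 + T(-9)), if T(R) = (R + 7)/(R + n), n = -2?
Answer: 150720/11 ≈ 13702.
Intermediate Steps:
T(R) = (7 + R)/(-2 + R) (T(R) = (R + 7)/(R - 2) = (7 + R)/(-2 + R))
((4*5)*6)*(114 + T(-9)) = ((4*5)*6)*(114 + (7 - 9)/(-2 - 9)) = (20*6)*(114 - 2/(-11)) = 120*(114 - 1/11*(-2)) = 120*(114 + 2/11) = 120*(1256/11) = 150720/11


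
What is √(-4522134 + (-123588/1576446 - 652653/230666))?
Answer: 3*I*√1845542552687057798419974130/60605415506 ≈ 2126.5*I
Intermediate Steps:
√(-4522134 + (-123588/1576446 - 652653/230666)) = √(-4522134 + (-123588*1/1576446 - 652653*1/230666)) = √(-4522134 + (-20598/262741 - 652653/230666)) = √(-4522134 - 176229960141/60605415506) = √(-274065986273769945/60605415506) = 3*I*√1845542552687057798419974130/60605415506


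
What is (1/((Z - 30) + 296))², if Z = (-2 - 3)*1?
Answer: 1/68121 ≈ 1.4680e-5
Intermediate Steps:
Z = -5 (Z = -5*1 = -5)
(1/((Z - 30) + 296))² = (1/((-5 - 30) + 296))² = (1/(-35 + 296))² = (1/261)² = 1/68121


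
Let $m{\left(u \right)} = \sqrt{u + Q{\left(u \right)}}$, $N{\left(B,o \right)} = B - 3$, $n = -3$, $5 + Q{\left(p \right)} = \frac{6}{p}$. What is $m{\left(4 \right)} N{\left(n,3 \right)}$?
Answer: $- 3 \sqrt{2} \approx -4.2426$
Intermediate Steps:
$Q{\left(p \right)} = -5 + \frac{6}{p}$
$N{\left(B,o \right)} = -3 + B$ ($N{\left(B,o \right)} = B - 3 = -3 + B$)
$m{\left(u \right)} = \sqrt{-5 + u + \frac{6}{u}}$ ($m{\left(u \right)} = \sqrt{u - \left(5 - \frac{6}{u}\right)} = \sqrt{-5 + u + \frac{6}{u}}$)
$m{\left(4 \right)} N{\left(n,3 \right)} = \sqrt{-5 + 4 + \frac{6}{4}} \left(-3 - 3\right) = \sqrt{-5 + 4 + 6 \cdot \frac{1}{4}} \left(-6\right) = \sqrt{-5 + 4 + \frac{3}{2}} \left(-6\right) = \sqrt{\frac{1}{2}} \left(-6\right) = \frac{\sqrt{2}}{2} \left(-6\right) = - 3 \sqrt{2}$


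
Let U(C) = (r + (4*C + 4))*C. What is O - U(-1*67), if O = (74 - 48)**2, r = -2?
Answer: -17146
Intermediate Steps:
U(C) = C*(2 + 4*C) (U(C) = (-2 + (4*C + 4))*C = (-2 + (4 + 4*C))*C = (2 + 4*C)*C = C*(2 + 4*C))
O = 676 (O = 26**2 = 676)
O - U(-1*67) = 676 - 2*(-1*67)*(1 + 2*(-1*67)) = 676 - 2*(-67)*(1 + 2*(-67)) = 676 - 2*(-67)*(1 - 134) = 676 - 2*(-67)*(-133) = 676 - 1*17822 = 676 - 17822 = -17146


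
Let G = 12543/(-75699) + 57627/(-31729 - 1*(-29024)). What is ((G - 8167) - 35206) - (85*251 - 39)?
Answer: -4415465143981/68255265 ≈ -64691.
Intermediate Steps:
G = -1465411696/68255265 (G = 12543*(-1/75699) + 57627/(-31729 + 29024) = -4181/25233 + 57627/(-2705) = -4181/25233 + 57627*(-1/2705) = -4181/25233 - 57627/2705 = -1465411696/68255265 ≈ -21.470)
((G - 8167) - 35206) - (85*251 - 39) = ((-1465411696/68255265 - 8167) - 35206) - (85*251 - 39) = (-558906160951/68255265 - 35206) - (21335 - 39) = -2961901020541/68255265 - 1*21296 = -2961901020541/68255265 - 21296 = -4415465143981/68255265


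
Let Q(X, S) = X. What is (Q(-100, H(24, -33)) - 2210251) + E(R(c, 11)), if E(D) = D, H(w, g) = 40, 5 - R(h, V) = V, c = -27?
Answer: -2210357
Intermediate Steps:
R(h, V) = 5 - V
(Q(-100, H(24, -33)) - 2210251) + E(R(c, 11)) = (-100 - 2210251) + (5 - 1*11) = -2210351 + (5 - 11) = -2210351 - 6 = -2210357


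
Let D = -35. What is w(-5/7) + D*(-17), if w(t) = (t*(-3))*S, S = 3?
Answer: 4210/7 ≈ 601.43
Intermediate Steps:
w(t) = -9*t (w(t) = (t*(-3))*3 = -3*t*3 = -9*t)
w(-5/7) + D*(-17) = -(-45)/7 - 35*(-17) = -(-45)/7 + 595 = -9*(-5/7) + 595 = 45/7 + 595 = 4210/7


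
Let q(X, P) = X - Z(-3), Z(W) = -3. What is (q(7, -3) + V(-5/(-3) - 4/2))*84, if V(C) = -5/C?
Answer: 2100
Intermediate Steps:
q(X, P) = 3 + X (q(X, P) = X - 1*(-3) = X + 3 = 3 + X)
(q(7, -3) + V(-5/(-3) - 4/2))*84 = ((3 + 7) - 5/(-5/(-3) - 4/2))*84 = (10 - 5/(-5*(-1/3) - 4*1/2))*84 = (10 - 5/(5/3 - 2))*84 = (10 - 5/(-1/3))*84 = (10 - 5*(-3))*84 = (10 + 15)*84 = 25*84 = 2100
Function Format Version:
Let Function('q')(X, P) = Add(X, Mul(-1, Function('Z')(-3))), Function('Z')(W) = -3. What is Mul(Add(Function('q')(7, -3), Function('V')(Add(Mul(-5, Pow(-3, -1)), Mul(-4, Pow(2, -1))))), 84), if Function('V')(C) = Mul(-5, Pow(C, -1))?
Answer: 2100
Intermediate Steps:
Function('q')(X, P) = Add(3, X) (Function('q')(X, P) = Add(X, Mul(-1, -3)) = Add(X, 3) = Add(3, X))
Mul(Add(Function('q')(7, -3), Function('V')(Add(Mul(-5, Pow(-3, -1)), Mul(-4, Pow(2, -1))))), 84) = Mul(Add(Add(3, 7), Mul(-5, Pow(Add(Mul(-5, Pow(-3, -1)), Mul(-4, Pow(2, -1))), -1))), 84) = Mul(Add(10, Mul(-5, Pow(Add(Mul(-5, Rational(-1, 3)), Mul(-4, Rational(1, 2))), -1))), 84) = Mul(Add(10, Mul(-5, Pow(Add(Rational(5, 3), -2), -1))), 84) = Mul(Add(10, Mul(-5, Pow(Rational(-1, 3), -1))), 84) = Mul(Add(10, Mul(-5, -3)), 84) = Mul(Add(10, 15), 84) = Mul(25, 84) = 2100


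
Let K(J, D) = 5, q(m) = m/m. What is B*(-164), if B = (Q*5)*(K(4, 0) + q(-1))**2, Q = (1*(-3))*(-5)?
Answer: -442800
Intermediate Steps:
q(m) = 1
Q = 15 (Q = -3*(-5) = 15)
B = 2700 (B = (15*5)*(5 + 1)**2 = 75*6**2 = 75*36 = 2700)
B*(-164) = 2700*(-164) = -442800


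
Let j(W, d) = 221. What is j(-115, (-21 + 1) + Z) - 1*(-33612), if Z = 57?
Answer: 33833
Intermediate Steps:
j(-115, (-21 + 1) + Z) - 1*(-33612) = 221 - 1*(-33612) = 221 + 33612 = 33833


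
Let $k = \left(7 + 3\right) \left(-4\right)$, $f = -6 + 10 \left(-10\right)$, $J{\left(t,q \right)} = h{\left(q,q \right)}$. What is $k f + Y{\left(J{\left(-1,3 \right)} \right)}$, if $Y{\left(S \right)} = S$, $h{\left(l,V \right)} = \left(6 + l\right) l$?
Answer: $4267$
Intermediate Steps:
$h{\left(l,V \right)} = l \left(6 + l\right)$
$J{\left(t,q \right)} = q \left(6 + q\right)$
$f = -106$ ($f = -6 - 100 = -106$)
$k = -40$ ($k = 10 \left(-4\right) = -40$)
$k f + Y{\left(J{\left(-1,3 \right)} \right)} = \left(-40\right) \left(-106\right) + 3 \left(6 + 3\right) = 4240 + 3 \cdot 9 = 4240 + 27 = 4267$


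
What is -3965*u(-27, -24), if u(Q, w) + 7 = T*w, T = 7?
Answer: 693875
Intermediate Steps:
u(Q, w) = -7 + 7*w
-3965*u(-27, -24) = -3965*(-7 + 7*(-24)) = -3965*(-7 - 168) = -3965*(-175) = 693875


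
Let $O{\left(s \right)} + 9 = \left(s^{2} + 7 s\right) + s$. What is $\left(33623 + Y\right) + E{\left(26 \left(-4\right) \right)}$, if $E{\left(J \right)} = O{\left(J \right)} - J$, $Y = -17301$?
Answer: $26401$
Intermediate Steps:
$O{\left(s \right)} = -9 + s^{2} + 8 s$ ($O{\left(s \right)} = -9 + \left(\left(s^{2} + 7 s\right) + s\right) = -9 + \left(s^{2} + 8 s\right) = -9 + s^{2} + 8 s$)
$E{\left(J \right)} = -9 + J^{2} + 7 J$ ($E{\left(J \right)} = \left(-9 + J^{2} + 8 J\right) - J = -9 + J^{2} + 7 J$)
$\left(33623 + Y\right) + E{\left(26 \left(-4\right) \right)} = \left(33623 - 17301\right) + \left(-9 + \left(26 \left(-4\right)\right)^{2} + 7 \cdot 26 \left(-4\right)\right) = 16322 + \left(-9 + \left(-104\right)^{2} + 7 \left(-104\right)\right) = 16322 - -10079 = 16322 + 10079 = 26401$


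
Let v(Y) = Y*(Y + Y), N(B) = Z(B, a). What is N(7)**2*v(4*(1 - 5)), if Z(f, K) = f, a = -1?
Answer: 25088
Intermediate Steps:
N(B) = B
v(Y) = 2*Y**2 (v(Y) = Y*(2*Y) = 2*Y**2)
N(7)**2*v(4*(1 - 5)) = 7**2*(2*(4*(1 - 5))**2) = 49*(2*(4*(-4))**2) = 49*(2*(-16)**2) = 49*(2*256) = 49*512 = 25088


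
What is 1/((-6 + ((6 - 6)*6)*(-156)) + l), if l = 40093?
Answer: 1/40087 ≈ 2.4946e-5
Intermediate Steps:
1/((-6 + ((6 - 6)*6)*(-156)) + l) = 1/((-6 + ((6 - 6)*6)*(-156)) + 40093) = 1/((-6 + (0*6)*(-156)) + 40093) = 1/((-6 + 0*(-156)) + 40093) = 1/((-6 + 0) + 40093) = 1/(-6 + 40093) = 1/40087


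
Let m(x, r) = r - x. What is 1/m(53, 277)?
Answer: 1/224 ≈ 0.0044643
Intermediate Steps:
1/m(53, 277) = 1/(277 - 1*53) = 1/(277 - 53) = 1/224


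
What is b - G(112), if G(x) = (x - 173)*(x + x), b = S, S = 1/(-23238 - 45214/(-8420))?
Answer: 1336467268462/97809373 ≈ 13664.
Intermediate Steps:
S = -4210/97809373 (S = 1/(-23238 - 45214*(-1/8420)) = 1/(-23238 + 22607/4210) = 1/(-97809373/4210) = -4210/97809373 ≈ -4.3043e-5)
b = -4210/97809373 ≈ -4.3043e-5
G(x) = 2*x*(-173 + x) (G(x) = (-173 + x)*(2*x) = 2*x*(-173 + x))
b - G(112) = -4210/97809373 - 2*112*(-173 + 112) = -4210/97809373 - 2*112*(-61) = -4210/97809373 - 1*(-13664) = -4210/97809373 + 13664 = 1336467268462/97809373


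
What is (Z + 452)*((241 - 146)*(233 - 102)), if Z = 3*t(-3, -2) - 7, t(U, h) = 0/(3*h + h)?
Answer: 5538025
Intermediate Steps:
t(U, h) = 0 (t(U, h) = 0/((4*h)) = 0*(1/(4*h)) = 0)
Z = -7 (Z = 3*0 - 7 = 0 - 7 = -7)
(Z + 452)*((241 - 146)*(233 - 102)) = (-7 + 452)*((241 - 146)*(233 - 102)) = 445*(95*131) = 445*12445 = 5538025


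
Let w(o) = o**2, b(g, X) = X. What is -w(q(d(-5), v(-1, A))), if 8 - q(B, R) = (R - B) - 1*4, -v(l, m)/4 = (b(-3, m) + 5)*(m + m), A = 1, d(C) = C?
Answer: -3025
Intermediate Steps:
v(l, m) = -8*m*(5 + m) (v(l, m) = -4*(m + 5)*(m + m) = -4*(5 + m)*2*m = -8*m*(5 + m))
q(B, R) = 12 + B - R (q(B, R) = 8 - ((R - B) - 1*4) = 8 - ((R - B) - 4) = 8 - (-4 + R - B) = 8 + (4 + B - R) = 12 + B - R)
-w(q(d(-5), v(-1, A))) = -(12 - 5 - (-8)*(5 + 1))**2 = -(12 - 5 - (-8)*6)**2 = -(12 - 5 - 1*(-48))**2 = -(12 - 5 + 48)**2 = -1*55**2 = -1*3025 = -3025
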